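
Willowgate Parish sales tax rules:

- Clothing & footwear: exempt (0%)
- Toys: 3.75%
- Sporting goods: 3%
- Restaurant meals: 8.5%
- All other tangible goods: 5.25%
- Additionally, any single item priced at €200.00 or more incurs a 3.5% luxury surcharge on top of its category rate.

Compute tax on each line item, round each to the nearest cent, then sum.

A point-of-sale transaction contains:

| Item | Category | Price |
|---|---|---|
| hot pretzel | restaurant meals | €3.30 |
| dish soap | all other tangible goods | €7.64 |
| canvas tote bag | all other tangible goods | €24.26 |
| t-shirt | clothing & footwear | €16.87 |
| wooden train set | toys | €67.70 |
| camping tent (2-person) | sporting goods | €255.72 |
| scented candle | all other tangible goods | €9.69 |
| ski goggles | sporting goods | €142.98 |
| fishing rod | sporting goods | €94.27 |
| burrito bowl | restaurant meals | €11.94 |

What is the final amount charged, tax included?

€664.12

Hot pretzel €3.30: restaurant meals → 8.5% → €0.28
Dish soap €7.64: all other tangible goods → 5.25% → €0.40
Canvas tote bag €24.26: all other tangible goods → 5.25% → €1.27
T-shirt €16.87: clothing & footwear → 0% → €0.00
Wooden train set €67.70: toys → 3.75% → €2.54
Camping tent (2-person) €255.72: sporting goods → 3% + 3.5% surcharge = 6.5% → €16.62
Scented candle €9.69: all other tangible goods → 5.25% → €0.51
Ski goggles €142.98: sporting goods → 3% → €4.29
Fishing rod €94.27: sporting goods → 3% → €2.83
Burrito bowl €11.94: restaurant meals → 8.5% → €1.01
Subtotal = €634.37; tax = €29.75; total due = €664.12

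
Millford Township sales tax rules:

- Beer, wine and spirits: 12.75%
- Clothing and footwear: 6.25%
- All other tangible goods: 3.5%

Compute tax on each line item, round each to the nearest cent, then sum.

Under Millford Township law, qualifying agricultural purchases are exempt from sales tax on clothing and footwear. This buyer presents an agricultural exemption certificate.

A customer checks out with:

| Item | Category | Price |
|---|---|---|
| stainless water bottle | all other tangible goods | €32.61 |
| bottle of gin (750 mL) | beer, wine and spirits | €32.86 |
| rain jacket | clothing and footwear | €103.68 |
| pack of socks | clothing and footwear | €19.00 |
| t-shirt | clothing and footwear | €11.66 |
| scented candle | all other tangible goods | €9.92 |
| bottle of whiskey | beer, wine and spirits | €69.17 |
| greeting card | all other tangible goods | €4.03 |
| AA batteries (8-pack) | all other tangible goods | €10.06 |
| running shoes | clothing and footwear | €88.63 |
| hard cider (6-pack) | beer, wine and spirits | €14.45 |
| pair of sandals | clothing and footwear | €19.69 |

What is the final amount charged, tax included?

€432.59

Stainless water bottle €32.61: all other tangible goods → 3.5% → €1.14
Bottle of gin (750 mL) €32.86: beer, wine and spirits → 12.75% → €4.19
Rain jacket €103.68: clothing and footwear, buyer-exempt → 0% → €0.00
Pack of socks €19.00: clothing and footwear, buyer-exempt → 0% → €0.00
T-shirt €11.66: clothing and footwear, buyer-exempt → 0% → €0.00
Scented candle €9.92: all other tangible goods → 3.5% → €0.35
Bottle of whiskey €69.17: beer, wine and spirits → 12.75% → €8.82
Greeting card €4.03: all other tangible goods → 3.5% → €0.14
AA batteries (8-pack) €10.06: all other tangible goods → 3.5% → €0.35
Running shoes €88.63: clothing and footwear, buyer-exempt → 0% → €0.00
Hard cider (6-pack) €14.45: beer, wine and spirits → 12.75% → €1.84
Pair of sandals €19.69: clothing and footwear, buyer-exempt → 0% → €0.00
Subtotal = €415.76; tax = €16.83; total due = €432.59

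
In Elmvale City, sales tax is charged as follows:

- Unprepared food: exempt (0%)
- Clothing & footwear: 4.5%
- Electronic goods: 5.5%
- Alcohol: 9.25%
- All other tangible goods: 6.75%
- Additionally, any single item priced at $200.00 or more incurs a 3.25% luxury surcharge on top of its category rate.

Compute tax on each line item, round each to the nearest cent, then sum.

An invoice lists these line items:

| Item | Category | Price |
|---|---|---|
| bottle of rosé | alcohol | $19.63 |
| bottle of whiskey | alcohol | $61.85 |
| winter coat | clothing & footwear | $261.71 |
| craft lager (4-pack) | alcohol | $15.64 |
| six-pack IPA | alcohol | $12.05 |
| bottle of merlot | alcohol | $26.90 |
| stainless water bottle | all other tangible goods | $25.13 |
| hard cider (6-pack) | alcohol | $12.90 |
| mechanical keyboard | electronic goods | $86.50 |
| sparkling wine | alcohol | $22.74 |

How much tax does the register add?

$42.62

Bottle of rosé $19.63: alcohol → 9.25% → $1.82
Bottle of whiskey $61.85: alcohol → 9.25% → $5.72
Winter coat $261.71: clothing & footwear → 4.5% + 3.25% surcharge = 7.75% → $20.28
Craft lager (4-pack) $15.64: alcohol → 9.25% → $1.45
Six-pack IPA $12.05: alcohol → 9.25% → $1.11
Bottle of merlot $26.90: alcohol → 9.25% → $2.49
Stainless water bottle $25.13: all other tangible goods → 6.75% → $1.70
Hard cider (6-pack) $12.90: alcohol → 9.25% → $1.19
Mechanical keyboard $86.50: electronic goods → 5.5% → $4.76
Sparkling wine $22.74: alcohol → 9.25% → $2.10
Total tax = $1.82 + $5.72 + $20.28 + $1.45 + $1.11 + $2.49 + $1.70 + $1.19 + $4.76 + $2.10 = $42.62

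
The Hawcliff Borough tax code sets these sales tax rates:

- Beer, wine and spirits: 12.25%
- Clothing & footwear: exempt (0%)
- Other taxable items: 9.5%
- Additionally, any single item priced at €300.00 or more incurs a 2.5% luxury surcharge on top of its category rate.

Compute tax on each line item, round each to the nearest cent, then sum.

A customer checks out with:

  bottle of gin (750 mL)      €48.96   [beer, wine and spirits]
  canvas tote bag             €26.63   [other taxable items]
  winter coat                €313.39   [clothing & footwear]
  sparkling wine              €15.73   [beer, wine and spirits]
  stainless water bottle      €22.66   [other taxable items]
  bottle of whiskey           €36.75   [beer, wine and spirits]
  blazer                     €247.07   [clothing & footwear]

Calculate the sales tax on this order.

€24.94

Bottle of gin (750 mL) €48.96: beer, wine and spirits → 12.25% → €6.00
Canvas tote bag €26.63: other taxable items → 9.5% → €2.53
Winter coat €313.39: clothing & footwear → 0% + 2.5% surcharge = 2.5% → €7.83
Sparkling wine €15.73: beer, wine and spirits → 12.25% → €1.93
Stainless water bottle €22.66: other taxable items → 9.5% → €2.15
Bottle of whiskey €36.75: beer, wine and spirits → 12.25% → €4.50
Blazer €247.07: clothing & footwear → 0% → €0.00
Total tax = €6.00 + €2.53 + €7.83 + €1.93 + €2.15 + €4.50 = €24.94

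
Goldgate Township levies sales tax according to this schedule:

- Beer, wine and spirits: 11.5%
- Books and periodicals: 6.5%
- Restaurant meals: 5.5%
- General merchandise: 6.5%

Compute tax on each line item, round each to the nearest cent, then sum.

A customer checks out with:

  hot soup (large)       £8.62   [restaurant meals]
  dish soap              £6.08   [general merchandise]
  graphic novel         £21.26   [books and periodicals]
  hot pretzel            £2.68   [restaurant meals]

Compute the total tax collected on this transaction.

Hot soup (large) £8.62: restaurant meals → 5.5% → £0.47
Dish soap £6.08: general merchandise → 6.5% → £0.40
Graphic novel £21.26: books and periodicals → 6.5% → £1.38
Hot pretzel £2.68: restaurant meals → 5.5% → £0.15
Total tax = £0.47 + £0.40 + £1.38 + £0.15 = £2.40

£2.40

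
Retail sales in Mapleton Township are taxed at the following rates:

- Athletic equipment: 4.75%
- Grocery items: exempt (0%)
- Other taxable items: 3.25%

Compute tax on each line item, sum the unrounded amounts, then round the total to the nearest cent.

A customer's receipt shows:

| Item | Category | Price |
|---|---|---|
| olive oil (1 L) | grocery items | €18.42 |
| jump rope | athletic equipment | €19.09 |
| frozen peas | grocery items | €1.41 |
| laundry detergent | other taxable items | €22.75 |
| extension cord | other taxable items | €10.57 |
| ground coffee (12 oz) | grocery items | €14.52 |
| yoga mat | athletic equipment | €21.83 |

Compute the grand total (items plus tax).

€111.62

Olive oil (1 L) €18.42: grocery items → 0% → €0.00
Jump rope €19.09: athletic equipment → 4.75% → €0.906775
Frozen peas €1.41: grocery items → 0% → €0.00
Laundry detergent €22.75: other taxable items → 3.25% → €0.739375
Extension cord €10.57: other taxable items → 3.25% → €0.343525
Ground coffee (12 oz) €14.52: grocery items → 0% → €0.00
Yoga mat €21.83: athletic equipment → 4.75% → €1.036925
Subtotal = €108.59; unrounded tax = €3.0266 → €3.03; total due = €111.62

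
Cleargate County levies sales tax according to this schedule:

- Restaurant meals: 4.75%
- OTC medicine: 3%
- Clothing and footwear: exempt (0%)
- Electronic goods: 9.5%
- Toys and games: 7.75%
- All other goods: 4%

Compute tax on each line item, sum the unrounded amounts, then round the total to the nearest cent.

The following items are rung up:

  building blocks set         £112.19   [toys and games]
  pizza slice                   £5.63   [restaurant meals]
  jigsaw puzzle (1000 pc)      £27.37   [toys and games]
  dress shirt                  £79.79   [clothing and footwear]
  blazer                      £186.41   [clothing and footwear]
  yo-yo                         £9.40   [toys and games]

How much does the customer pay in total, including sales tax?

£432.60

Building blocks set £112.19: toys and games → 7.75% → £8.694725
Pizza slice £5.63: restaurant meals → 4.75% → £0.267425
Jigsaw puzzle (1000 pc) £27.37: toys and games → 7.75% → £2.121175
Dress shirt £79.79: clothing and footwear → 0% → £0.00
Blazer £186.41: clothing and footwear → 0% → £0.00
Yo-yo £9.40: toys and games → 7.75% → £0.7285
Subtotal = £420.79; unrounded tax = £11.811825 → £11.81; total due = £432.60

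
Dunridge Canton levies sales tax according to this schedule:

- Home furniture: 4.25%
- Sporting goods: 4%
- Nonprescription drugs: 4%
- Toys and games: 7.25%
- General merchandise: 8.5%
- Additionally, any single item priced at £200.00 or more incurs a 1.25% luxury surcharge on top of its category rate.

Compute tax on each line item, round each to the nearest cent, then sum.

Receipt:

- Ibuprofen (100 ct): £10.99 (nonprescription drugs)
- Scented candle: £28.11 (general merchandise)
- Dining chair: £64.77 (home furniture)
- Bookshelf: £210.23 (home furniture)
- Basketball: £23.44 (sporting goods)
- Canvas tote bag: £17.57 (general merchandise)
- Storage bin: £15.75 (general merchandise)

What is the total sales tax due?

Ibuprofen (100 ct) £10.99: nonprescription drugs → 4% → £0.44
Scented candle £28.11: general merchandise → 8.5% → £2.39
Dining chair £64.77: home furniture → 4.25% → £2.75
Bookshelf £210.23: home furniture → 4.25% + 1.25% surcharge = 5.5% → £11.56
Basketball £23.44: sporting goods → 4% → £0.94
Canvas tote bag £17.57: general merchandise → 8.5% → £1.49
Storage bin £15.75: general merchandise → 8.5% → £1.34
Total tax = £0.44 + £2.39 + £2.75 + £11.56 + £0.94 + £1.49 + £1.34 = £20.91

£20.91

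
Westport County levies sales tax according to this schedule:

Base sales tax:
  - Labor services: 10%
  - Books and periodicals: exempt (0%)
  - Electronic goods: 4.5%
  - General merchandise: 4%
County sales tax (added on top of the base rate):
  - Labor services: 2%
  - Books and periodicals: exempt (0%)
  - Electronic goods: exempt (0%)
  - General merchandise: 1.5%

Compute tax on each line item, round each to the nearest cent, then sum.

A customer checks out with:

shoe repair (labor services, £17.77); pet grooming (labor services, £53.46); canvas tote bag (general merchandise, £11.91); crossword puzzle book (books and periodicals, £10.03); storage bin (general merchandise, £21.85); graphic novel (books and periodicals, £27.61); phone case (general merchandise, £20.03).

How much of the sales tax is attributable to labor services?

£8.55

Shoe repair £17.77: labor services → 10% + 2% county = 12% → £2.13
Pet grooming £53.46: labor services → 10% + 2% county = 12% → £6.42
Tax on labor services = £2.13 + £6.42 = £8.55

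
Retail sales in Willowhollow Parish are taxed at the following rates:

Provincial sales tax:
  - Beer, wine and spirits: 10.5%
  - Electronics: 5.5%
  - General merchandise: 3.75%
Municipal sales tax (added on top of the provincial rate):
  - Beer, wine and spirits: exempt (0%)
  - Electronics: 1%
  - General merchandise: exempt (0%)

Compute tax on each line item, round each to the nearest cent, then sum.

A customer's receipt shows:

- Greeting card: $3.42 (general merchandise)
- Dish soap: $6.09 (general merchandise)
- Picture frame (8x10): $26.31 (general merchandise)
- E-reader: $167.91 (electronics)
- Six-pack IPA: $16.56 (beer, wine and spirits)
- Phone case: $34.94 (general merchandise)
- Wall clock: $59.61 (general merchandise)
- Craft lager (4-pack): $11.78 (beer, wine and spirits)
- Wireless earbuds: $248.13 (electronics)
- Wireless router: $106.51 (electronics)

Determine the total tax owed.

$41.84

Greeting card $3.42: general merchandise → 3.75% + 0% municipal = 3.75% → $0.13
Dish soap $6.09: general merchandise → 3.75% + 0% municipal = 3.75% → $0.23
Picture frame (8x10) $26.31: general merchandise → 3.75% + 0% municipal = 3.75% → $0.99
E-reader $167.91: electronics → 5.5% + 1% municipal = 6.5% → $10.91
Six-pack IPA $16.56: beer, wine and spirits → 10.5% + 0% municipal = 10.5% → $1.74
Phone case $34.94: general merchandise → 3.75% + 0% municipal = 3.75% → $1.31
Wall clock $59.61: general merchandise → 3.75% + 0% municipal = 3.75% → $2.24
Craft lager (4-pack) $11.78: beer, wine and spirits → 10.5% + 0% municipal = 10.5% → $1.24
Wireless earbuds $248.13: electronics → 5.5% + 1% municipal = 6.5% → $16.13
Wireless router $106.51: electronics → 5.5% + 1% municipal = 6.5% → $6.92
Total tax = $0.13 + $0.23 + $0.99 + $10.91 + $1.74 + $1.31 + $2.24 + $1.24 + $16.13 + $6.92 = $41.84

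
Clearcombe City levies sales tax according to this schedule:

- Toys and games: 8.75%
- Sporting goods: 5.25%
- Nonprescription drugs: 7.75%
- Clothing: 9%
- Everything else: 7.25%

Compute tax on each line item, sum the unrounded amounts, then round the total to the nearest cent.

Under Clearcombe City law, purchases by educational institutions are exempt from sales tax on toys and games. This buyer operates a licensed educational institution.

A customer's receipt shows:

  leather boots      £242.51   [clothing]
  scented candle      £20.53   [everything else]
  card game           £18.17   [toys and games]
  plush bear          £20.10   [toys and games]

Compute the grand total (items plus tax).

Leather boots £242.51: clothing → 9% → £21.8259
Scented candle £20.53: everything else → 7.25% → £1.488425
Card game £18.17: toys and games, buyer-exempt → 0% → £0.00
Plush bear £20.10: toys and games, buyer-exempt → 0% → £0.00
Subtotal = £301.31; unrounded tax = £23.314325 → £23.31; total due = £324.62

£324.62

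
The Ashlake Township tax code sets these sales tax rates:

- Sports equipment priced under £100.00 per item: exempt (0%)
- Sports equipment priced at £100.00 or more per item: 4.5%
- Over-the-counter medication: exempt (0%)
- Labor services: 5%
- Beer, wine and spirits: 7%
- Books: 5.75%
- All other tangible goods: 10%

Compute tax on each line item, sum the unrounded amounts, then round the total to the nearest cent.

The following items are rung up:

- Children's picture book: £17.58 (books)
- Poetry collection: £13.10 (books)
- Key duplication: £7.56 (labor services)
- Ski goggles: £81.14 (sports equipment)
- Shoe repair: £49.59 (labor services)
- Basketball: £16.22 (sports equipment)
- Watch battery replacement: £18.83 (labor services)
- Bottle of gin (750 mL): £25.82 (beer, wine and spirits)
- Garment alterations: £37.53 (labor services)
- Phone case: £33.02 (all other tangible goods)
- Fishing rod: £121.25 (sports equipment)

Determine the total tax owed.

£18.01

Children's picture book £17.58: books → 5.75% → £1.01085
Poetry collection £13.10: books → 5.75% → £0.75325
Key duplication £7.56: labor services → 5% → £0.378
Ski goggles £81.14: sports equipment, under £100.00 → 0% → £0.00
Shoe repair £49.59: labor services → 5% → £2.4795
Basketball £16.22: sports equipment, under £100.00 → 0% → £0.00
Watch battery replacement £18.83: labor services → 5% → £0.9415
Bottle of gin (750 mL) £25.82: beer, wine and spirits → 7% → £1.8074
Garment alterations £37.53: labor services → 5% → £1.8765
Phone case £33.02: all other tangible goods → 10% → £3.302
Fishing rod £121.25: sports equipment, £100.00 or more → 4.5% → £5.45625
Unrounded tax sum = £18.00525 → £18.01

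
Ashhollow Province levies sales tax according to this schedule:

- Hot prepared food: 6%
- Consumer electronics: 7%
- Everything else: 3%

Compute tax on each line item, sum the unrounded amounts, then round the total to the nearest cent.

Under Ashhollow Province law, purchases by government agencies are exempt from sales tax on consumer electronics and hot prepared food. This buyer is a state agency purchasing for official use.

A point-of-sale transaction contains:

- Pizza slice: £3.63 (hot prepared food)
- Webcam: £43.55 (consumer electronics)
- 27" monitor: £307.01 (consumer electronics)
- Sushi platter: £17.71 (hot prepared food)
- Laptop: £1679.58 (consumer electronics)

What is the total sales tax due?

£0.00

Pizza slice £3.63: hot prepared food, buyer-exempt → 0% → £0.00
Webcam £43.55: consumer electronics, buyer-exempt → 0% → £0.00
27" monitor £307.01: consumer electronics, buyer-exempt → 0% → £0.00
Sushi platter £17.71: hot prepared food, buyer-exempt → 0% → £0.00
Laptop £1679.58: consumer electronics, buyer-exempt → 0% → £0.00
Unrounded tax sum = £0.00 → £0.00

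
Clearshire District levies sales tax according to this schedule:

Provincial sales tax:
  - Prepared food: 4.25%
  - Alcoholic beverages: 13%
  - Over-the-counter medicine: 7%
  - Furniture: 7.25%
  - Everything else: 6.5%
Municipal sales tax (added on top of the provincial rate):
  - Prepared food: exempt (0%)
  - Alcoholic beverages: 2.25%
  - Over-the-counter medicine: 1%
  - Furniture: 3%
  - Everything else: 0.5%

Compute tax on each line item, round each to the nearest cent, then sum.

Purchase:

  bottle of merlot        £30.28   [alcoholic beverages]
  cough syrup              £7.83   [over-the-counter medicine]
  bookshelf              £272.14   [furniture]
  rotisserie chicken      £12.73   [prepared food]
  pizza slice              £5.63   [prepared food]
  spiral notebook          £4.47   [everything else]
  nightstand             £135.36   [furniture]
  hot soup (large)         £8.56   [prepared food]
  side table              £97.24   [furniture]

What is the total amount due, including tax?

Bottle of merlot £30.28: alcoholic beverages → 13% + 2.25% municipal = 15.25% → £4.62
Cough syrup £7.83: over-the-counter medicine → 7% + 1% municipal = 8% → £0.63
Bookshelf £272.14: furniture → 7.25% + 3% municipal = 10.25% → £27.89
Rotisserie chicken £12.73: prepared food → 4.25% + 0% municipal = 4.25% → £0.54
Pizza slice £5.63: prepared food → 4.25% + 0% municipal = 4.25% → £0.24
Spiral notebook £4.47: everything else → 6.5% + 0.5% municipal = 7% → £0.31
Nightstand £135.36: furniture → 7.25% + 3% municipal = 10.25% → £13.87
Hot soup (large) £8.56: prepared food → 4.25% + 0% municipal = 4.25% → £0.36
Side table £97.24: furniture → 7.25% + 3% municipal = 10.25% → £9.97
Subtotal = £574.24; tax = £58.43; total due = £632.67

£632.67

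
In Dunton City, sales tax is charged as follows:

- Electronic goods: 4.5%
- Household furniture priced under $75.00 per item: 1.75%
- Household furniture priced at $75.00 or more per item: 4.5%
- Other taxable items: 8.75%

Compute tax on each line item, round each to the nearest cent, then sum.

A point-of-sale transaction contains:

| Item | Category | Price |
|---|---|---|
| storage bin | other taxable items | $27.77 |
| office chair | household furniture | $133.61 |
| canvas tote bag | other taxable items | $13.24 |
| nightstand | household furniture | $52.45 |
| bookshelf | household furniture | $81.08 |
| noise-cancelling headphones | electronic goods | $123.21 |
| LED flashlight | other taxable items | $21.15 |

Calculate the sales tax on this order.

Storage bin $27.77: other taxable items → 8.75% → $2.43
Office chair $133.61: household furniture, $75.00 or more → 4.5% → $6.01
Canvas tote bag $13.24: other taxable items → 8.75% → $1.16
Nightstand $52.45: household furniture, under $75.00 → 1.75% → $0.92
Bookshelf $81.08: household furniture, $75.00 or more → 4.5% → $3.65
Noise-cancelling headphones $123.21: electronic goods → 4.5% → $5.54
LED flashlight $21.15: other taxable items → 8.75% → $1.85
Total tax = $2.43 + $6.01 + $1.16 + $0.92 + $3.65 + $5.54 + $1.85 = $21.56

$21.56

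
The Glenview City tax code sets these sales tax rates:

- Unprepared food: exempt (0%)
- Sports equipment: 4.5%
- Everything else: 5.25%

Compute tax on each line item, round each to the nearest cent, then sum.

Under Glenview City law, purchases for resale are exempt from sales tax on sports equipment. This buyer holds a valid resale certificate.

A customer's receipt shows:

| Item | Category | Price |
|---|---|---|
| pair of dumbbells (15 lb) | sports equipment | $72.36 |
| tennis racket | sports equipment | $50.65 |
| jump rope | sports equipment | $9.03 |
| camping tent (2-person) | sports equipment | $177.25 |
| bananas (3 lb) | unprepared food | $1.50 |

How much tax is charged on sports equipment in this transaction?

Pair of dumbbells (15 lb) $72.36: sports equipment, buyer-exempt → 0% → $0.00
Tennis racket $50.65: sports equipment, buyer-exempt → 0% → $0.00
Jump rope $9.03: sports equipment, buyer-exempt → 0% → $0.00
Camping tent (2-person) $177.25: sports equipment, buyer-exempt → 0% → $0.00
Tax on sports equipment = $0.00 + $0.00 + $0.00 + $0.00 = $0.00

$0.00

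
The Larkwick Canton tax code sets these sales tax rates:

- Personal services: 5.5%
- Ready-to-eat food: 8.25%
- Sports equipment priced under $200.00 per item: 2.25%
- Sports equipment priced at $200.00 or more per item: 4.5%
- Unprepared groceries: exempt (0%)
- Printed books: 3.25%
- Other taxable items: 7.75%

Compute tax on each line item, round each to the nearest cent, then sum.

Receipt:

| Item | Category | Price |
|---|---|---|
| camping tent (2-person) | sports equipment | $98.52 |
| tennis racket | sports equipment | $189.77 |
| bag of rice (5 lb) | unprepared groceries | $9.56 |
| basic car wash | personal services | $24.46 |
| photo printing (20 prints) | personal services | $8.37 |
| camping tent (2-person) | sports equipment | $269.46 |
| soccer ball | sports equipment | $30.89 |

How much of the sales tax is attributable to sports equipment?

$19.32

Camping tent (2-person) $98.52: sports equipment, under $200.00 → 2.25% → $2.22
Tennis racket $189.77: sports equipment, under $200.00 → 2.25% → $4.27
Camping tent (2-person) $269.46: sports equipment, $200.00 or more → 4.5% → $12.13
Soccer ball $30.89: sports equipment, under $200.00 → 2.25% → $0.70
Tax on sports equipment = $2.22 + $4.27 + $12.13 + $0.70 = $19.32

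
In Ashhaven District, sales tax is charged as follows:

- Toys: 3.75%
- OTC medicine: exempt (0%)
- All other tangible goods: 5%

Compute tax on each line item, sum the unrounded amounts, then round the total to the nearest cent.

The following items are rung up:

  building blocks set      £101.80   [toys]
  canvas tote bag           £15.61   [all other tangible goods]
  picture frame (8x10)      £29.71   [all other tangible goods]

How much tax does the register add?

£6.08

Building blocks set £101.80: toys → 3.75% → £3.8175
Canvas tote bag £15.61: all other tangible goods → 5% → £0.7805
Picture frame (8x10) £29.71: all other tangible goods → 5% → £1.4855
Unrounded tax sum = £6.0835 → £6.08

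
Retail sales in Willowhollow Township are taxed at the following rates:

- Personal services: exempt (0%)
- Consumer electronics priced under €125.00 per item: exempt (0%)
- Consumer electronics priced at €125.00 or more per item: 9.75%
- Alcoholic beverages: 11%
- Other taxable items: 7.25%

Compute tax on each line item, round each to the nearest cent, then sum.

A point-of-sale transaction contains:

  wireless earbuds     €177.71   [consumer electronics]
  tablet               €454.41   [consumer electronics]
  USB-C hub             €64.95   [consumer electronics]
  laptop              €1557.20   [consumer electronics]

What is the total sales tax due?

€213.46

Wireless earbuds €177.71: consumer electronics, €125.00 or more → 9.75% → €17.33
Tablet €454.41: consumer electronics, €125.00 or more → 9.75% → €44.30
USB-C hub €64.95: consumer electronics, under €125.00 → 0% → €0.00
Laptop €1557.20: consumer electronics, €125.00 or more → 9.75% → €151.83
Total tax = €17.33 + €44.30 + €151.83 = €213.46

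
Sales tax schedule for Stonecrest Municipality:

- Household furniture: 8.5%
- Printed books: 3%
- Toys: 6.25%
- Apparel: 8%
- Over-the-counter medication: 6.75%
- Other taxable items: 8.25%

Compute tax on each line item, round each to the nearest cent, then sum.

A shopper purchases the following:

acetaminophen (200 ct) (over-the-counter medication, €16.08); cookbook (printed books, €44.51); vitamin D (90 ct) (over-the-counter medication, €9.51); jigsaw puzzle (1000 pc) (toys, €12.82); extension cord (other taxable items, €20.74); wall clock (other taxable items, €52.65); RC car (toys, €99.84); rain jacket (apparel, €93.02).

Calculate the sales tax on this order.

Acetaminophen (200 ct) €16.08: over-the-counter medication → 6.75% → €1.09
Cookbook €44.51: printed books → 3% → €1.34
Vitamin D (90 ct) €9.51: over-the-counter medication → 6.75% → €0.64
Jigsaw puzzle (1000 pc) €12.82: toys → 6.25% → €0.80
Extension cord €20.74: other taxable items → 8.25% → €1.71
Wall clock €52.65: other taxable items → 8.25% → €4.34
RC car €99.84: toys → 6.25% → €6.24
Rain jacket €93.02: apparel → 8% → €7.44
Total tax = €1.09 + €1.34 + €0.64 + €0.80 + €1.71 + €4.34 + €6.24 + €7.44 = €23.60

€23.60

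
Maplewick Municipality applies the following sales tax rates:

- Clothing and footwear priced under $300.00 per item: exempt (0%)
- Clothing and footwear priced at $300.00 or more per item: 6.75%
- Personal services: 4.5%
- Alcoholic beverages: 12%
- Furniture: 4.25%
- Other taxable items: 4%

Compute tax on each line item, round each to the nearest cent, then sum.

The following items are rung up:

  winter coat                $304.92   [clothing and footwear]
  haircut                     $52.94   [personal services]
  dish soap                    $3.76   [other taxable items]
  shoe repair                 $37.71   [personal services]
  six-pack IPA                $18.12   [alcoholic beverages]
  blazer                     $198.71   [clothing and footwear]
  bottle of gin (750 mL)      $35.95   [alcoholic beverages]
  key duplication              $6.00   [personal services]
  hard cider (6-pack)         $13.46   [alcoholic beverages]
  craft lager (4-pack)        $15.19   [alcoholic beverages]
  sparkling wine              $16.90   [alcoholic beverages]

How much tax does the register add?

Winter coat $304.92: clothing and footwear, $300.00 or more → 6.75% → $20.58
Haircut $52.94: personal services → 4.5% → $2.38
Dish soap $3.76: other taxable items → 4% → $0.15
Shoe repair $37.71: personal services → 4.5% → $1.70
Six-pack IPA $18.12: alcoholic beverages → 12% → $2.17
Blazer $198.71: clothing and footwear, under $300.00 → 0% → $0.00
Bottle of gin (750 mL) $35.95: alcoholic beverages → 12% → $4.31
Key duplication $6.00: personal services → 4.5% → $0.27
Hard cider (6-pack) $13.46: alcoholic beverages → 12% → $1.62
Craft lager (4-pack) $15.19: alcoholic beverages → 12% → $1.82
Sparkling wine $16.90: alcoholic beverages → 12% → $2.03
Total tax = $20.58 + $2.38 + $0.15 + $1.70 + $2.17 + $4.31 + $0.27 + $1.62 + $1.82 + $2.03 = $37.03

$37.03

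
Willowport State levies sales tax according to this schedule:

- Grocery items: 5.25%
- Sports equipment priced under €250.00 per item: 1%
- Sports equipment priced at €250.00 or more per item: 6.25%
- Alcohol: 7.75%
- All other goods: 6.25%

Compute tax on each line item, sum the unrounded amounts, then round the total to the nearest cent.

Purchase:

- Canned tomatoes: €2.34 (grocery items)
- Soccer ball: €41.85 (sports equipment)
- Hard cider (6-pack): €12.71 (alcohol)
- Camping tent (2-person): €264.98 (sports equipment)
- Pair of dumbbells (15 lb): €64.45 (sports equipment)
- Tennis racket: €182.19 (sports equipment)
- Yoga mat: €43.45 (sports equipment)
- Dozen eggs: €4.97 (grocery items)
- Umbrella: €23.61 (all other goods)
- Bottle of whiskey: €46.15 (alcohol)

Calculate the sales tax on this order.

Canned tomatoes €2.34: grocery items → 5.25% → €0.12285
Soccer ball €41.85: sports equipment, under €250.00 → 1% → €0.4185
Hard cider (6-pack) €12.71: alcohol → 7.75% → €0.985025
Camping tent (2-person) €264.98: sports equipment, €250.00 or more → 6.25% → €16.56125
Pair of dumbbells (15 lb) €64.45: sports equipment, under €250.00 → 1% → €0.6445
Tennis racket €182.19: sports equipment, under €250.00 → 1% → €1.8219
Yoga mat €43.45: sports equipment, under €250.00 → 1% → €0.4345
Dozen eggs €4.97: grocery items → 5.25% → €0.260925
Umbrella €23.61: all other goods → 6.25% → €1.475625
Bottle of whiskey €46.15: alcohol → 7.75% → €3.576625
Unrounded tax sum = €26.3017 → €26.30

€26.30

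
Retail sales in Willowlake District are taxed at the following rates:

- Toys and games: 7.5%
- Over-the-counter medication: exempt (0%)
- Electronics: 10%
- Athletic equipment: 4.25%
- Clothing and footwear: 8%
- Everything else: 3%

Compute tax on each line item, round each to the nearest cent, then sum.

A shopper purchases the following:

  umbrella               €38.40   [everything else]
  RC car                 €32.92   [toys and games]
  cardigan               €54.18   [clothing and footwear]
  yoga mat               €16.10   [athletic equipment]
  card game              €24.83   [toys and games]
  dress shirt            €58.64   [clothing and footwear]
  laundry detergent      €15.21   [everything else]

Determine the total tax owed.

€15.64

Umbrella €38.40: everything else → 3% → €1.15
RC car €32.92: toys and games → 7.5% → €2.47
Cardigan €54.18: clothing and footwear → 8% → €4.33
Yoga mat €16.10: athletic equipment → 4.25% → €0.68
Card game €24.83: toys and games → 7.5% → €1.86
Dress shirt €58.64: clothing and footwear → 8% → €4.69
Laundry detergent €15.21: everything else → 3% → €0.46
Total tax = €1.15 + €2.47 + €4.33 + €0.68 + €1.86 + €4.69 + €0.46 = €15.64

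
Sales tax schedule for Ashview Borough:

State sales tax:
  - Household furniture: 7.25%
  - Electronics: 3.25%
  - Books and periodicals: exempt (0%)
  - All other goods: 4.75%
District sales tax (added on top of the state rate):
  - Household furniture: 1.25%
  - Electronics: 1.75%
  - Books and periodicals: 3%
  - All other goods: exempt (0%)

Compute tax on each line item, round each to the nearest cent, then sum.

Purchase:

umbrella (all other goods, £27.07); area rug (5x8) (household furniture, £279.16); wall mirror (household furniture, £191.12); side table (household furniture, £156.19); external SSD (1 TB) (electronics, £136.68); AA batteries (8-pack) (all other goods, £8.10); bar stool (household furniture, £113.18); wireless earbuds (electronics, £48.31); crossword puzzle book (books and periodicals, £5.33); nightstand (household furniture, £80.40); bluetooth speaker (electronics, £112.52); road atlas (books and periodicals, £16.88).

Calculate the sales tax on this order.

Umbrella £27.07: all other goods → 4.75% + 0% district = 4.75% → £1.29
Area rug (5x8) £279.16: household furniture → 7.25% + 1.25% district = 8.5% → £23.73
Wall mirror £191.12: household furniture → 7.25% + 1.25% district = 8.5% → £16.25
Side table £156.19: household furniture → 7.25% + 1.25% district = 8.5% → £13.28
External SSD (1 TB) £136.68: electronics → 3.25% + 1.75% district = 5% → £6.83
AA batteries (8-pack) £8.10: all other goods → 4.75% + 0% district = 4.75% → £0.38
Bar stool £113.18: household furniture → 7.25% + 1.25% district = 8.5% → £9.62
Wireless earbuds £48.31: electronics → 3.25% + 1.75% district = 5% → £2.42
Crossword puzzle book £5.33: books and periodicals → 0% + 3% district = 3% → £0.16
Nightstand £80.40: household furniture → 7.25% + 1.25% district = 8.5% → £6.83
Bluetooth speaker £112.52: electronics → 3.25% + 1.75% district = 5% → £5.63
Road atlas £16.88: books and periodicals → 0% + 3% district = 3% → £0.51
Total tax = £1.29 + £23.73 + £16.25 + £13.28 + £6.83 + £0.38 + £9.62 + £2.42 + £0.16 + £6.83 + £5.63 + £0.51 = £86.93

£86.93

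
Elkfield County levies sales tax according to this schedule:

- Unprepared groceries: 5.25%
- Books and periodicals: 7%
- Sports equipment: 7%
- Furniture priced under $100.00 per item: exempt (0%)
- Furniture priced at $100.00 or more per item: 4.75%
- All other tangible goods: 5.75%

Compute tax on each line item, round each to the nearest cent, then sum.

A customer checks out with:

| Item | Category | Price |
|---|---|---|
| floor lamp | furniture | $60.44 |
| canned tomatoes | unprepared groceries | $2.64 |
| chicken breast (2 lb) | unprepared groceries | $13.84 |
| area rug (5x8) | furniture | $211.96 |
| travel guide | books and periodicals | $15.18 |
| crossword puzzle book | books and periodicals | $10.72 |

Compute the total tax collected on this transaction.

Floor lamp $60.44: furniture, under $100.00 → 0% → $0.00
Canned tomatoes $2.64: unprepared groceries → 5.25% → $0.14
Chicken breast (2 lb) $13.84: unprepared groceries → 5.25% → $0.73
Area rug (5x8) $211.96: furniture, $100.00 or more → 4.75% → $10.07
Travel guide $15.18: books and periodicals → 7% → $1.06
Crossword puzzle book $10.72: books and periodicals → 7% → $0.75
Total tax = $0.14 + $0.73 + $10.07 + $1.06 + $0.75 = $12.75

$12.75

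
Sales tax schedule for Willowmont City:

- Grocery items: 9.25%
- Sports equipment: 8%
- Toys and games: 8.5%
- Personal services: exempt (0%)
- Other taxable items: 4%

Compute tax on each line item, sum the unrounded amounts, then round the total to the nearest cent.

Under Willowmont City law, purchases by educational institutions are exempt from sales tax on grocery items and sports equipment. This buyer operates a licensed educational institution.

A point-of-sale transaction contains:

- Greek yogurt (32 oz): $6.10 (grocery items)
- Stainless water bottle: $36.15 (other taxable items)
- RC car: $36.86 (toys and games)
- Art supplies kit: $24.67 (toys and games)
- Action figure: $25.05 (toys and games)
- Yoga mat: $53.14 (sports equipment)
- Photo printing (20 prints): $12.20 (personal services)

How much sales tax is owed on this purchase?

Greek yogurt (32 oz) $6.10: grocery items, buyer-exempt → 0% → $0.00
Stainless water bottle $36.15: other taxable items → 4% → $1.446
RC car $36.86: toys and games → 8.5% → $3.1331
Art supplies kit $24.67: toys and games → 8.5% → $2.09695
Action figure $25.05: toys and games → 8.5% → $2.12925
Yoga mat $53.14: sports equipment, buyer-exempt → 0% → $0.00
Photo printing (20 prints) $12.20: personal services → 0% → $0.00
Unrounded tax sum = $8.8053 → $8.81

$8.81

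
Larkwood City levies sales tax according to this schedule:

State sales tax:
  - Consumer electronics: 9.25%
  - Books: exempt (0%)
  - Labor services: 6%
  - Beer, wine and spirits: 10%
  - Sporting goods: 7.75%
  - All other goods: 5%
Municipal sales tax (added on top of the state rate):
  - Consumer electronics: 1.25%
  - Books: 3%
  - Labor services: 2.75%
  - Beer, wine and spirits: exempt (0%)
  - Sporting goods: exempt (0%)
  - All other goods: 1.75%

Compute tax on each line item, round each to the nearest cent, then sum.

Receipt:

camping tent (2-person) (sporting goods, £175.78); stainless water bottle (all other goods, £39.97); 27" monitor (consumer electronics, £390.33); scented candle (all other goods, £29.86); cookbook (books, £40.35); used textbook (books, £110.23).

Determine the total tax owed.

Camping tent (2-person) £175.78: sporting goods → 7.75% + 0% municipal = 7.75% → £13.62
Stainless water bottle £39.97: all other goods → 5% + 1.75% municipal = 6.75% → £2.70
27" monitor £390.33: consumer electronics → 9.25% + 1.25% municipal = 10.5% → £40.98
Scented candle £29.86: all other goods → 5% + 1.75% municipal = 6.75% → £2.02
Cookbook £40.35: books → 0% + 3% municipal = 3% → £1.21
Used textbook £110.23: books → 0% + 3% municipal = 3% → £3.31
Total tax = £13.62 + £2.70 + £40.98 + £2.02 + £1.21 + £3.31 = £63.84

£63.84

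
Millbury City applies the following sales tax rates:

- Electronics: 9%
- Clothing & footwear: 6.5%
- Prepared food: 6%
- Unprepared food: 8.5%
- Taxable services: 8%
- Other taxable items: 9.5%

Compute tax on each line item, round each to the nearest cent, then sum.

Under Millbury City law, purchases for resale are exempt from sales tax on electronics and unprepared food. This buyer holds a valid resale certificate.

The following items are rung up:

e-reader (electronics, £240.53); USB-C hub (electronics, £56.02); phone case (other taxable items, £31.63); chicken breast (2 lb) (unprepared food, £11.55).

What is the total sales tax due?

£3.00

E-reader £240.53: electronics, buyer-exempt → 0% → £0.00
USB-C hub £56.02: electronics, buyer-exempt → 0% → £0.00
Phone case £31.63: other taxable items → 9.5% → £3.00
Chicken breast (2 lb) £11.55: unprepared food, buyer-exempt → 0% → £0.00
Total tax = £3.00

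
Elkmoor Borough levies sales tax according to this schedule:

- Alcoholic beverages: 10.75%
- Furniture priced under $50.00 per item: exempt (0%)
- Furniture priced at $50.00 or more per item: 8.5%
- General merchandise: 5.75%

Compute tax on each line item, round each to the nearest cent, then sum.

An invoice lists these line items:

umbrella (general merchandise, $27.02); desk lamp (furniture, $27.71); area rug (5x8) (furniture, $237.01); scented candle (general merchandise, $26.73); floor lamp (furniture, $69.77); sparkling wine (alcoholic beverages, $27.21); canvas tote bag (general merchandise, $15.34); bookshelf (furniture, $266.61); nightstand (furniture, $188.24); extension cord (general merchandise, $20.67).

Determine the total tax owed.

$72.83

Umbrella $27.02: general merchandise → 5.75% → $1.55
Desk lamp $27.71: furniture, under $50.00 → 0% → $0.00
Area rug (5x8) $237.01: furniture, $50.00 or more → 8.5% → $20.15
Scented candle $26.73: general merchandise → 5.75% → $1.54
Floor lamp $69.77: furniture, $50.00 or more → 8.5% → $5.93
Sparkling wine $27.21: alcoholic beverages → 10.75% → $2.93
Canvas tote bag $15.34: general merchandise → 5.75% → $0.88
Bookshelf $266.61: furniture, $50.00 or more → 8.5% → $22.66
Nightstand $188.24: furniture, $50.00 or more → 8.5% → $16.00
Extension cord $20.67: general merchandise → 5.75% → $1.19
Total tax = $1.55 + $20.15 + $1.54 + $5.93 + $2.93 + $0.88 + $22.66 + $16.00 + $1.19 = $72.83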